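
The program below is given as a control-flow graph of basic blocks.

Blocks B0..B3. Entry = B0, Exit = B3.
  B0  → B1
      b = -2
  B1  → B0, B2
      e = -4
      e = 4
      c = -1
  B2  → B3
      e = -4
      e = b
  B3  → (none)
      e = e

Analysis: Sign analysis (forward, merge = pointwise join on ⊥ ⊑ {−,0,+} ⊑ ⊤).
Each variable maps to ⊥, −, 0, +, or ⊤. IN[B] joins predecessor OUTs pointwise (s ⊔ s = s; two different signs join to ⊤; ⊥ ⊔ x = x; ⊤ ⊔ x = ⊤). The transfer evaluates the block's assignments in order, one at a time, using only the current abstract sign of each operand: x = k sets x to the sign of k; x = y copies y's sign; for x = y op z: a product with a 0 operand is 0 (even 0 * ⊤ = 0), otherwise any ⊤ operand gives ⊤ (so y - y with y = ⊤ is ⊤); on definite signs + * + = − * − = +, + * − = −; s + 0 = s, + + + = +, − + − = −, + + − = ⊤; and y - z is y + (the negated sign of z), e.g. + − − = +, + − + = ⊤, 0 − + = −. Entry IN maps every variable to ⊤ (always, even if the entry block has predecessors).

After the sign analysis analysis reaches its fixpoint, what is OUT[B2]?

Answer: {a: ⊤, b: -, c: -, d: ⊤, e: -, f: ⊤}

Derivation:
Converged values:
  B0:   IN=(all ⊤)   OUT={b:-; rest ⊤}
  B1:   IN={b:-; rest ⊤}   OUT={b:-, c:-, e:+; rest ⊤}
  B2:   IN={b:-, c:-, e:+; rest ⊤}   OUT={b:-, c:-, e:-; rest ⊤}
  B3:   IN={b:-, c:-, e:-; rest ⊤}   OUT={b:-, c:-, e:-; rest ⊤}

Merge at B2: IN[B2] = OUT[B1] = {a: ⊤, b: -, c: -, d: ⊤, e: +, f: ⊤}
Applying B2's transfer function to that IN value gives OUT[B2] (row B2 above).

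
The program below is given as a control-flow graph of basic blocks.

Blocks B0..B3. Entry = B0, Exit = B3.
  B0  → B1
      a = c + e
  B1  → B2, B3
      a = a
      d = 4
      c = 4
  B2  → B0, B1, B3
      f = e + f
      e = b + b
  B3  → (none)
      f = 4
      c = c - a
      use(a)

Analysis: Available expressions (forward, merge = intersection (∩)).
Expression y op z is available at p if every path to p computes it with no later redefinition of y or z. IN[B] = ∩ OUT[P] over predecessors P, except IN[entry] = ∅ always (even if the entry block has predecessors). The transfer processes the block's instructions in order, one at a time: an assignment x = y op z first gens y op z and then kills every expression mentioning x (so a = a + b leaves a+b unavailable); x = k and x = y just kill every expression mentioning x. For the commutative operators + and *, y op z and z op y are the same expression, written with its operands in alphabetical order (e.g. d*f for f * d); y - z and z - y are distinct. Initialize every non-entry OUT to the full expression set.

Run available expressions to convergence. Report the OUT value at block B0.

Answer: {c+e}

Trace:
Converged values:
  B0:  IN={}  OUT={c+e}
  B1:  IN={}  OUT={}
  B2:  IN={}  OUT={b+b}
  B3:  IN={}  OUT={}

Merge at B0 (entry node, so the boundary value {} is joined with the incoming edge(s)): IN[B0] = {} ∩ OUT[B2] = {}
Applying B0's transfer function to that IN value gives OUT[B0] (row B0 above).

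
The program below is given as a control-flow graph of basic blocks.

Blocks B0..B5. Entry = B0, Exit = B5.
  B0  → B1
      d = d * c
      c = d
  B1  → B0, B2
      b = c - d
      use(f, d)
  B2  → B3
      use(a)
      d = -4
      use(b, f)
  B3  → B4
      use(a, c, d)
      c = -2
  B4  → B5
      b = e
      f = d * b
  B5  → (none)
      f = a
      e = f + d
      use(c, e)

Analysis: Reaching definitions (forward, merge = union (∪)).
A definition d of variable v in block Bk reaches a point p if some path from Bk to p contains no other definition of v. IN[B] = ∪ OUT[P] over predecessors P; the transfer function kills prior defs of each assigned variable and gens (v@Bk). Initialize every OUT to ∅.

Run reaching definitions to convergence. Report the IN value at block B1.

Converged values:
  B0:  IN={b@B1, c@B0, d@B0}  OUT={b@B1, c@B0, d@B0}
  B1:  IN={b@B1, c@B0, d@B0}  OUT={b@B1, c@B0, d@B0}
  B2:  IN={b@B1, c@B0, d@B0}  OUT={b@B1, c@B0, d@B2}
  B3:  IN={b@B1, c@B0, d@B2}  OUT={b@B1, c@B3, d@B2}
  B4:  IN={b@B1, c@B3, d@B2}  OUT={b@B4, c@B3, d@B2, f@B4}
  B5:  IN={b@B4, c@B3, d@B2, f@B4}  OUT={b@B4, c@B3, d@B2, e@B5, f@B5}

Merge at B1: IN[B1] = OUT[B0] = {b@B1, c@B0, d@B0}

Answer: {b@B1, c@B0, d@B0}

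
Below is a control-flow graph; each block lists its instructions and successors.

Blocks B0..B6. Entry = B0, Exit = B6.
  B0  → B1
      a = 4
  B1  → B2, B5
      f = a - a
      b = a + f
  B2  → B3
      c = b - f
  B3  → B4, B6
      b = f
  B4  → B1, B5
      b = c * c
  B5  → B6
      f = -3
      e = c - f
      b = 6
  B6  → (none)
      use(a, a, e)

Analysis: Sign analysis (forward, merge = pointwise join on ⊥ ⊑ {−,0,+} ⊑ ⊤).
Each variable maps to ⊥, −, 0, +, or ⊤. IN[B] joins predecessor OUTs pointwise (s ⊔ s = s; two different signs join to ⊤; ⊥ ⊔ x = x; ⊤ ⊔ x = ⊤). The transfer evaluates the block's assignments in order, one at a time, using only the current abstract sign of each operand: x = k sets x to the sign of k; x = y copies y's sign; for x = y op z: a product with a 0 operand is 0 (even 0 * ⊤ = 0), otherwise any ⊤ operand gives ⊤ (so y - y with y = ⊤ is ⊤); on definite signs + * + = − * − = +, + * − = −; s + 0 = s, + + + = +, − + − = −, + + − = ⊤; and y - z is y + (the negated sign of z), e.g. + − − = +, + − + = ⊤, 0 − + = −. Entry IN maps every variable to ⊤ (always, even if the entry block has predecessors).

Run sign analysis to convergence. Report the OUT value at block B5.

Per-block solution:
  B0: | IN=(all ⊤) | OUT={a:+; rest ⊤}
  B1: | IN={a:+; rest ⊤} | OUT={a:+; rest ⊤}
  B2: | IN={a:+; rest ⊤} | OUT={a:+; rest ⊤}
  B3: | IN={a:+; rest ⊤} | OUT={a:+; rest ⊤}
  B4: | IN={a:+; rest ⊤} | OUT={a:+; rest ⊤}
  B5: | IN={a:+; rest ⊤} | OUT={a:+, b:+, f:-; rest ⊤}
  B6: | IN={a:+; rest ⊤} | OUT={a:+; rest ⊤}

Merge at B5: IN[B5] = OUT[B1] ⊔ OUT[B4] = {a: +, b: ⊤, c: ⊤, d: ⊤, e: ⊤, f: ⊤}
Applying B5's transfer function to that IN value gives OUT[B5] (row B5 above).

Answer: {a: +, b: +, c: ⊤, d: ⊤, e: ⊤, f: -}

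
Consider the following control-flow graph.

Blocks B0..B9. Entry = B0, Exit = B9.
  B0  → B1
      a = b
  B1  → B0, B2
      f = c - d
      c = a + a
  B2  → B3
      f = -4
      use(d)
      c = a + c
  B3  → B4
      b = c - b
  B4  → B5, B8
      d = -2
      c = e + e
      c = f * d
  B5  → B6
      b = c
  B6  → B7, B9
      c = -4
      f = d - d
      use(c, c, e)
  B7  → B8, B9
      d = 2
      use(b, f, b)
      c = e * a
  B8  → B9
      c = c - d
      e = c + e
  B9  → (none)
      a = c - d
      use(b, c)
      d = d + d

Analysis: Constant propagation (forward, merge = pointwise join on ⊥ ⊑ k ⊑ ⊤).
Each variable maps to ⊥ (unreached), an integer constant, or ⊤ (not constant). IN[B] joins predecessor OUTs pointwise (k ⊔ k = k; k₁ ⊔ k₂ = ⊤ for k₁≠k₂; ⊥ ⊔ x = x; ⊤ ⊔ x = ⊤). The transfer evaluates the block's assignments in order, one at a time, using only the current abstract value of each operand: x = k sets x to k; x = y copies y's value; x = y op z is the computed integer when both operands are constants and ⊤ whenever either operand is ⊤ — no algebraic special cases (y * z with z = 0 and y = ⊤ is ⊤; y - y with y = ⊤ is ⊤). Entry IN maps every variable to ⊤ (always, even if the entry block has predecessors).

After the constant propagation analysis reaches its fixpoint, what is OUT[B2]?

Fixpoint table:
  B0:   IN=(all ⊤)   OUT=(all ⊤)
  B1:   IN=(all ⊤)   OUT=(all ⊤)
  B2:   IN=(all ⊤)   OUT={f:-4; rest ⊤}
  B3:   IN={f:-4; rest ⊤}   OUT={f:-4; rest ⊤}
  B4:   IN={f:-4; rest ⊤}   OUT={c:8, d:-2, f:-4; rest ⊤}
  B5:   IN={c:8, d:-2, f:-4; rest ⊤}   OUT={b:8, c:8, d:-2, f:-4; rest ⊤}
  B6:   IN={b:8, c:8, d:-2, f:-4; rest ⊤}   OUT={b:8, c:-4, d:-2, f:0; rest ⊤}
  B7:   IN={b:8, c:-4, d:-2, f:0; rest ⊤}   OUT={b:8, d:2, f:0; rest ⊤}
  B8:   IN=(all ⊤)   OUT=(all ⊤)
  B9:   IN=(all ⊤)   OUT=(all ⊤)

Merge at B2: IN[B2] = OUT[B1] = {a: ⊤, b: ⊤, c: ⊤, d: ⊤, e: ⊤, f: ⊤}
Applying B2's transfer function to that IN value gives OUT[B2] (row B2 above).

Answer: {a: ⊤, b: ⊤, c: ⊤, d: ⊤, e: ⊤, f: -4}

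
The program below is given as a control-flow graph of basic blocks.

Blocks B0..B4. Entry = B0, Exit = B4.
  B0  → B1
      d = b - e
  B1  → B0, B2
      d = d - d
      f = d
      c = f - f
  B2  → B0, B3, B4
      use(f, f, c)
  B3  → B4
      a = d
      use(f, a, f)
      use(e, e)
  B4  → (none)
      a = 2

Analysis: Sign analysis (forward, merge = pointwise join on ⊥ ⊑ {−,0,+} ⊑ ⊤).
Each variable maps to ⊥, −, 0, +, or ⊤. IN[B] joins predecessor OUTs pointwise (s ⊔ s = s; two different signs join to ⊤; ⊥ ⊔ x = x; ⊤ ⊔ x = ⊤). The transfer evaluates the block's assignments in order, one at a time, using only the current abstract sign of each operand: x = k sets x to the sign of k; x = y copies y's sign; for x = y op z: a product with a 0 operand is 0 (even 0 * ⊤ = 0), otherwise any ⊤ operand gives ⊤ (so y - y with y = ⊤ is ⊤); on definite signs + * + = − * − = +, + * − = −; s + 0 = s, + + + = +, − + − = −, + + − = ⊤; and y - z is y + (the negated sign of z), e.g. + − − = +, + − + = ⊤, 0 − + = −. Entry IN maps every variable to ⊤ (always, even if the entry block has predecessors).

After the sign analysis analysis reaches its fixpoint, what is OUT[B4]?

Answer: {a: +, b: ⊤, c: ⊤, d: ⊤, e: ⊤, f: ⊤}

Working:
Converged values:
  B0:  IN=(all ⊤)  OUT=(all ⊤)
  B1:  IN=(all ⊤)  OUT=(all ⊤)
  B2:  IN=(all ⊤)  OUT=(all ⊤)
  B3:  IN=(all ⊤)  OUT=(all ⊤)
  B4:  IN=(all ⊤)  OUT={a:+; rest ⊤}

Merge at B4: IN[B4] = OUT[B2] ⊔ OUT[B3] = {a: ⊤, b: ⊤, c: ⊤, d: ⊤, e: ⊤, f: ⊤}
Applying B4's transfer function to that IN value gives OUT[B4] (row B4 above).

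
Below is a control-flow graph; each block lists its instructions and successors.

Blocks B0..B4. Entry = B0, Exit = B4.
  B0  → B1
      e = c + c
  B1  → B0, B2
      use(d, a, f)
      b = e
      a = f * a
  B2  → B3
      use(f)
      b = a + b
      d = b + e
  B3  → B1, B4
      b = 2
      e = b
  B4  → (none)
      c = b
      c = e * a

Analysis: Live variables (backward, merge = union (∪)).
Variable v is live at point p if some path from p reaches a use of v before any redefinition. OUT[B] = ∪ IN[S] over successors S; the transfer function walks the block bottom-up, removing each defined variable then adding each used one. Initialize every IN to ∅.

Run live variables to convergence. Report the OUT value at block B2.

Answer: {a, c, d, f}

Derivation:
Per-block solution:
  B0: | IN={a, c, d, f} | OUT={a, c, d, e, f}
  B1: | IN={a, c, d, e, f} | OUT={a, b, c, d, e, f}
  B2: | IN={a, b, c, e, f} | OUT={a, c, d, f}
  B3: | IN={a, c, d, f} | OUT={a, b, c, d, e, f}
  B4: | IN={a, b, e} | OUT={}

Merge at B2: OUT[B2] = IN[B3] = {a, c, d, f}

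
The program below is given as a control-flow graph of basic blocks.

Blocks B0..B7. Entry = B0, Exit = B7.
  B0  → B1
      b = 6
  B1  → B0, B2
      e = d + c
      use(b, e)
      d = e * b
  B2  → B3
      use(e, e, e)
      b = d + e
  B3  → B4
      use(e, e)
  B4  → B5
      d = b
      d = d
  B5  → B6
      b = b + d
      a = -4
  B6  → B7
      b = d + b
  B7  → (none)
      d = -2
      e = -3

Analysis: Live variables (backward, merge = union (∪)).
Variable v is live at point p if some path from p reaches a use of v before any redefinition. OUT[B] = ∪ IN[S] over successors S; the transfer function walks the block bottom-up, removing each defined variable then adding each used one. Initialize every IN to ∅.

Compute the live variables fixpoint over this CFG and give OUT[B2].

Per-block solution:
  B0:   IN={c, d}   OUT={b, c, d}
  B1:   IN={b, c, d}   OUT={c, d, e}
  B2:   IN={d, e}   OUT={b, e}
  B3:   IN={b, e}   OUT={b}
  B4:   IN={b}   OUT={b, d}
  B5:   IN={b, d}   OUT={b, d}
  B6:   IN={b, d}   OUT={}
  B7:   IN={}   OUT={}

Merge at B2: OUT[B2] = IN[B3] = {b, e}

Answer: {b, e}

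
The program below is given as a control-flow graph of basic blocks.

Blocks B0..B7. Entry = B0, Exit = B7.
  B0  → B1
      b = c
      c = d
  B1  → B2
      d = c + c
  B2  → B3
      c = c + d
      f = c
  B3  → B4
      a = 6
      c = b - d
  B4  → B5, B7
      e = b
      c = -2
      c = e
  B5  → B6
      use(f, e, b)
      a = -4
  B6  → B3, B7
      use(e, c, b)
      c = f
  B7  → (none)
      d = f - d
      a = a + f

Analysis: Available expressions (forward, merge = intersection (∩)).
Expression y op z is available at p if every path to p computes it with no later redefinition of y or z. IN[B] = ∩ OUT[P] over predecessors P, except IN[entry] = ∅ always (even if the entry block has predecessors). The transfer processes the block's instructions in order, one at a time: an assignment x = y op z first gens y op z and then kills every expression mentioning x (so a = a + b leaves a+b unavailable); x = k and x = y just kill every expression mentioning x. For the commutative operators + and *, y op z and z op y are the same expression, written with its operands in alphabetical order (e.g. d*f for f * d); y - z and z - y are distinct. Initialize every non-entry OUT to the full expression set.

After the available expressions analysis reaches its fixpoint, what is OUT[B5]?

Fixpoint table:
  B0:   IN={}   OUT={}
  B1:   IN={}   OUT={c+c}
  B2:   IN={c+c}   OUT={}
  B3:   IN={}   OUT={b-d}
  B4:   IN={b-d}   OUT={b-d}
  B5:   IN={b-d}   OUT={b-d}
  B6:   IN={b-d}   OUT={b-d}
  B7:   IN={b-d}   OUT={}

Merge at B5: IN[B5] = OUT[B4] = {b-d}
Applying B5's transfer function to that IN value gives OUT[B5] (row B5 above).

Answer: {b-d}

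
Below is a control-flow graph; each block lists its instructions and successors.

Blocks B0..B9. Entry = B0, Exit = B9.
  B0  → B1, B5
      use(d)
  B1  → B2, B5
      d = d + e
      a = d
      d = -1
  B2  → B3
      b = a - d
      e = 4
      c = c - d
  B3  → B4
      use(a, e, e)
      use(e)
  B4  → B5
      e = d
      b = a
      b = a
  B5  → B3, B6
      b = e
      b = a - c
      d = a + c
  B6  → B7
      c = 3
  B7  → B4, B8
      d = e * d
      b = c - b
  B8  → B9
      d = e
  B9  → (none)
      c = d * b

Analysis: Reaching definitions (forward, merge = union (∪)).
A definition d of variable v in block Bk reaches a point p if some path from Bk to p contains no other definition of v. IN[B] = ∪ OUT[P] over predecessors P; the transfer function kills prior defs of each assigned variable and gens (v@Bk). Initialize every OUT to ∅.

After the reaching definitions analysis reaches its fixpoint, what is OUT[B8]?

Converged values:
  B0:  IN={}  OUT={}
  B1:  IN={}  OUT={a@B1, d@B1}
  B2:  IN={a@B1, d@B1}  OUT={a@B1, b@B2, c@B2, d@B1, e@B2}
  B3:  IN={a@B1, b@B2, b@B5, c@B2, c@B6, d@B1, d@B5, e@B2, e@B4}  OUT={a@B1, b@B2, b@B5, c@B2, c@B6, d@B1, d@B5, e@B2, e@B4}
  B4:  IN={a@B1, b@B2, b@B5, b@B7, c@B2, c@B6, d@B1, d@B5, d@B7, e@B2, e@B4}  OUT={a@B1, b@B4, c@B2, c@B6, d@B1, d@B5, d@B7, e@B4}
  B5:  IN={a@B1, b@B4, c@B2, c@B6, d@B1, d@B5, d@B7, e@B4}  OUT={a@B1, b@B5, c@B2, c@B6, d@B5, e@B4}
  B6:  IN={a@B1, b@B5, c@B2, c@B6, d@B5, e@B4}  OUT={a@B1, b@B5, c@B6, d@B5, e@B4}
  B7:  IN={a@B1, b@B5, c@B6, d@B5, e@B4}  OUT={a@B1, b@B7, c@B6, d@B7, e@B4}
  B8:  IN={a@B1, b@B7, c@B6, d@B7, e@B4}  OUT={a@B1, b@B7, c@B6, d@B8, e@B4}
  B9:  IN={a@B1, b@B7, c@B6, d@B8, e@B4}  OUT={a@B1, b@B7, c@B9, d@B8, e@B4}

Merge at B8: IN[B8] = OUT[B7] = {a@B1, b@B7, c@B6, d@B7, e@B4}
Applying B8's transfer function to that IN value gives OUT[B8] (row B8 above).

Answer: {a@B1, b@B7, c@B6, d@B8, e@B4}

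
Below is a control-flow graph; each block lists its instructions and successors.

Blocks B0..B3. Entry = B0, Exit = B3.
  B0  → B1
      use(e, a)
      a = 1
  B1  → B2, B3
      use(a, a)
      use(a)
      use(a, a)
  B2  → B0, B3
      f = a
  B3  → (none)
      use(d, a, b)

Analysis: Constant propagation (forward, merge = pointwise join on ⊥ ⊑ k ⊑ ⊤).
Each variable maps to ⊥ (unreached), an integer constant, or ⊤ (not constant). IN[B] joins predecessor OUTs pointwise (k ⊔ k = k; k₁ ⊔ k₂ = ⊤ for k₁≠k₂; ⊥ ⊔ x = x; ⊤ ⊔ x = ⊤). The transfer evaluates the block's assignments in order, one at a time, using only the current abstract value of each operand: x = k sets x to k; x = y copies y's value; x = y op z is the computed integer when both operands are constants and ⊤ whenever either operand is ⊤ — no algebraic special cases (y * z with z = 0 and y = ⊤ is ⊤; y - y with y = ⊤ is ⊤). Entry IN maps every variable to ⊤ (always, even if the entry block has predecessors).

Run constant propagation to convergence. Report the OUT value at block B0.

Converged values:
  B0:   IN=(all ⊤)   OUT={a:1; rest ⊤}
  B1:   IN={a:1; rest ⊤}   OUT={a:1; rest ⊤}
  B2:   IN={a:1; rest ⊤}   OUT={a:1, f:1; rest ⊤}
  B3:   IN={a:1; rest ⊤}   OUT={a:1; rest ⊤}

Merge at B0 (entry node, so the boundary value (all ⊤) is joined with the incoming edge(s)): IN[B0] = (all ⊤) ⊔ OUT[B2] = {a: ⊤, b: ⊤, c: ⊤, d: ⊤, e: ⊤, f: ⊤}
Applying B0's transfer function to that IN value gives OUT[B0] (row B0 above).

Answer: {a: 1, b: ⊤, c: ⊤, d: ⊤, e: ⊤, f: ⊤}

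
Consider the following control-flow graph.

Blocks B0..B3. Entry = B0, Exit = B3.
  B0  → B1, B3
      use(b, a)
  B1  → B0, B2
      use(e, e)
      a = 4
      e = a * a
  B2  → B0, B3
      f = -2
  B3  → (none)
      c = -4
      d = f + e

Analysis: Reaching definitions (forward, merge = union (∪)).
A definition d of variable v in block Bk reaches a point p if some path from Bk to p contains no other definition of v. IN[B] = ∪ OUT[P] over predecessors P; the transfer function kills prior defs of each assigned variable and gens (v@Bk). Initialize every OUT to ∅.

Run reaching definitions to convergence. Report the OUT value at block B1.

Converged values:
  B0:  IN={a@B1, e@B1, f@B2}  OUT={a@B1, e@B1, f@B2}
  B1:  IN={a@B1, e@B1, f@B2}  OUT={a@B1, e@B1, f@B2}
  B2:  IN={a@B1, e@B1, f@B2}  OUT={a@B1, e@B1, f@B2}
  B3:  IN={a@B1, e@B1, f@B2}  OUT={a@B1, c@B3, d@B3, e@B1, f@B2}

Merge at B1: IN[B1] = OUT[B0] = {a@B1, e@B1, f@B2}
Applying B1's transfer function to that IN value gives OUT[B1] (row B1 above).

Answer: {a@B1, e@B1, f@B2}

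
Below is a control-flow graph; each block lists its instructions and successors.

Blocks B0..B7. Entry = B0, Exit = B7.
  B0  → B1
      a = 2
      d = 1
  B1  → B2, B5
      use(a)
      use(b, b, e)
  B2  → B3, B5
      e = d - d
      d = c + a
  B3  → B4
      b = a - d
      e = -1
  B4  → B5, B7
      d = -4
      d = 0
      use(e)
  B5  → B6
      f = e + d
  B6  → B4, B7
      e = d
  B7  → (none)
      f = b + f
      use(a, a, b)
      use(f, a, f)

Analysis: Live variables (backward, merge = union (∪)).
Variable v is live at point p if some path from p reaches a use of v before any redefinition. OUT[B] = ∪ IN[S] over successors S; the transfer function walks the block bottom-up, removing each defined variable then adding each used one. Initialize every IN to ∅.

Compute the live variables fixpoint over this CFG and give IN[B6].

Converged values:
  B0:  IN={b, c, e, f}  OUT={a, b, c, d, e, f}
  B1:  IN={a, b, c, d, e, f}  OUT={a, b, c, d, e, f}
  B2:  IN={a, b, c, d, f}  OUT={a, b, d, e, f}
  B3:  IN={a, d, f}  OUT={a, b, e, f}
  B4:  IN={a, b, e, f}  OUT={a, b, d, e, f}
  B5:  IN={a, b, d, e}  OUT={a, b, d, f}
  B6:  IN={a, b, d, f}  OUT={a, b, e, f}
  B7:  IN={a, b, f}  OUT={}

Merge at B6: OUT[B6] = IN[B4] ⊔ IN[B7] = {a, b, e, f}
Applying B6's transfer function to that OUT value gives IN[B6] (row B6 above).

Answer: {a, b, d, f}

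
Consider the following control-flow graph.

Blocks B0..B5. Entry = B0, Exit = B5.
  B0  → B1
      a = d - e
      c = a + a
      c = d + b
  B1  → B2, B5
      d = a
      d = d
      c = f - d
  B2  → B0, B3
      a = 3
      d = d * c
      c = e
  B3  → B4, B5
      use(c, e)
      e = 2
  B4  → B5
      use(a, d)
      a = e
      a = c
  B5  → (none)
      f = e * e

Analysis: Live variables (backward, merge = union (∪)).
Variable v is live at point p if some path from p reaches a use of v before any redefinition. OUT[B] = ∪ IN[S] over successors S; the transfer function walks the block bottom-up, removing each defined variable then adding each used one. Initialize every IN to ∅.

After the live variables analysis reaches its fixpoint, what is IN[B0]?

Answer: {b, d, e, f}

Trace:
Per-block solution:
  B0:  IN={b, d, e, f}  OUT={a, b, e, f}
  B1:  IN={a, b, e, f}  OUT={b, c, d, e, f}
  B2:  IN={b, c, d, e, f}  OUT={a, b, c, d, e, f}
  B3:  IN={a, c, d, e}  OUT={a, c, d, e}
  B4:  IN={a, c, d, e}  OUT={e}
  B5:  IN={e}  OUT={}

Merge at B0: OUT[B0] = IN[B1] = {a, b, e, f}
Applying B0's transfer function to that OUT value gives IN[B0] (row B0 above).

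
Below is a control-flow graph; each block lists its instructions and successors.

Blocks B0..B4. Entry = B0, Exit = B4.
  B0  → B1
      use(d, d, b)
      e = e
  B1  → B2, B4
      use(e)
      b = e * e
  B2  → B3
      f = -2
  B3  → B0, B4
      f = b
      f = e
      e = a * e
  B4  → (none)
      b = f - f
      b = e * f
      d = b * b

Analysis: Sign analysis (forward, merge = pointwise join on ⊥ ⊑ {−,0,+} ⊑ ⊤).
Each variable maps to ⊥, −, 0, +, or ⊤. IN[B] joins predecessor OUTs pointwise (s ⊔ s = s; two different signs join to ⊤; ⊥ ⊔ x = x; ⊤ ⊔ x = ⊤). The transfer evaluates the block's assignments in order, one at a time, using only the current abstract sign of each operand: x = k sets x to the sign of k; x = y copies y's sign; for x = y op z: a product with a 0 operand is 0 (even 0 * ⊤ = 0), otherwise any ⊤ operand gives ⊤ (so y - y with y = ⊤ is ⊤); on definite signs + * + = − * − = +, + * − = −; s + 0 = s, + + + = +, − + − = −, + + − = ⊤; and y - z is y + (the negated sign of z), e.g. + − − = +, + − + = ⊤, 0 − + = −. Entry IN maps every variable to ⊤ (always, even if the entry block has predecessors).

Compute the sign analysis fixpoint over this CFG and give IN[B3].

Fixpoint table:
  B0: | IN=(all ⊤) | OUT=(all ⊤)
  B1: | IN=(all ⊤) | OUT=(all ⊤)
  B2: | IN=(all ⊤) | OUT={f:-; rest ⊤}
  B3: | IN={f:-; rest ⊤} | OUT=(all ⊤)
  B4: | IN=(all ⊤) | OUT=(all ⊤)

Merge at B3: IN[B3] = OUT[B2] = {a: ⊤, b: ⊤, c: ⊤, d: ⊤, e: ⊤, f: -}

Answer: {a: ⊤, b: ⊤, c: ⊤, d: ⊤, e: ⊤, f: -}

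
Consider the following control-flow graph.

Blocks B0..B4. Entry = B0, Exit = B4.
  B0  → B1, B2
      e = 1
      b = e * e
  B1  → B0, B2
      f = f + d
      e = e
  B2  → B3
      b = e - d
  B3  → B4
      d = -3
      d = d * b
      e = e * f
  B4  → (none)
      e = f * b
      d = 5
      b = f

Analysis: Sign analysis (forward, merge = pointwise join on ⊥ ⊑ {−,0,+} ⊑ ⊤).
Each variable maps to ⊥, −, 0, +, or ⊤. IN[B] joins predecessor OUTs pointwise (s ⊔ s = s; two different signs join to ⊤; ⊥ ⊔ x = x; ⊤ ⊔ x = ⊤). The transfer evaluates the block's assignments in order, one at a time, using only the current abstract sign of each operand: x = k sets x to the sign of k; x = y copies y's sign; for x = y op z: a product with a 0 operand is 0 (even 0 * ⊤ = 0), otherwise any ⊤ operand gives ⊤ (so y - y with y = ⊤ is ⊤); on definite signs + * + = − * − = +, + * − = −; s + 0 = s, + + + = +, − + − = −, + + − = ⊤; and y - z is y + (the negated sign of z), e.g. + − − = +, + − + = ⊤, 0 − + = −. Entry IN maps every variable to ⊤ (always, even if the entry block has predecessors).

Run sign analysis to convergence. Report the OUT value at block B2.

Converged values:
  B0:  IN=(all ⊤)  OUT={b:+, e:+; rest ⊤}
  B1:  IN={b:+, e:+; rest ⊤}  OUT={b:+, e:+; rest ⊤}
  B2:  IN={b:+, e:+; rest ⊤}  OUT={e:+; rest ⊤}
  B3:  IN={e:+; rest ⊤}  OUT=(all ⊤)
  B4:  IN=(all ⊤)  OUT={d:+; rest ⊤}

Merge at B2: IN[B2] = OUT[B0] ⊔ OUT[B1] = {a: ⊤, b: +, c: ⊤, d: ⊤, e: +, f: ⊤}
Applying B2's transfer function to that IN value gives OUT[B2] (row B2 above).

Answer: {a: ⊤, b: ⊤, c: ⊤, d: ⊤, e: +, f: ⊤}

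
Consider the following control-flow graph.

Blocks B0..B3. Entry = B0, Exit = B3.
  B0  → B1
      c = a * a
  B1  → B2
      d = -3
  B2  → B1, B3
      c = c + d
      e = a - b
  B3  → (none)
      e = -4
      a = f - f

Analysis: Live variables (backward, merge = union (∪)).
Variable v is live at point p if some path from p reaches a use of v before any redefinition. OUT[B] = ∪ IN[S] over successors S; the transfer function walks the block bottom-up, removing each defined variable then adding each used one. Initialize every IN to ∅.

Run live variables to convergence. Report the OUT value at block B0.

Answer: {a, b, c, f}

Derivation:
Per-block solution:
  B0:   IN={a, b, f}   OUT={a, b, c, f}
  B1:   IN={a, b, c, f}   OUT={a, b, c, d, f}
  B2:   IN={a, b, c, d, f}   OUT={a, b, c, f}
  B3:   IN={f}   OUT={}

Merge at B0: OUT[B0] = IN[B1] = {a, b, c, f}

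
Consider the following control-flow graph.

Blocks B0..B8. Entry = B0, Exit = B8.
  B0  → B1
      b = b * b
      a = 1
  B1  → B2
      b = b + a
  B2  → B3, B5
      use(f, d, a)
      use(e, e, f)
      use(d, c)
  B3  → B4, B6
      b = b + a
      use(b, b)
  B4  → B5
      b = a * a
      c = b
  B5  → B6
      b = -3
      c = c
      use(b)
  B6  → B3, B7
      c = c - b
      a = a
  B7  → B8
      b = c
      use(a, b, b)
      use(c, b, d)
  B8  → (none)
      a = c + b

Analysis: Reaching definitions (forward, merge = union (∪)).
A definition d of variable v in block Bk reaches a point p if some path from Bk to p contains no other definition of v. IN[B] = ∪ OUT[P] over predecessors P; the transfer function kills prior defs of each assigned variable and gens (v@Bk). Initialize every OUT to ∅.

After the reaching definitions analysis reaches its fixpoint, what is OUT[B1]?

Answer: {a@B0, b@B1}

Trace:
Converged values:
  B0:  IN={}  OUT={a@B0, b@B0}
  B1:  IN={a@B0, b@B0}  OUT={a@B0, b@B1}
  B2:  IN={a@B0, b@B1}  OUT={a@B0, b@B1}
  B3:  IN={a@B0, a@B6, b@B1, b@B3, b@B5, c@B6}  OUT={a@B0, a@B6, b@B3, c@B6}
  B4:  IN={a@B0, a@B6, b@B3, c@B6}  OUT={a@B0, a@B6, b@B4, c@B4}
  B5:  IN={a@B0, a@B6, b@B1, b@B4, c@B4}  OUT={a@B0, a@B6, b@B5, c@B5}
  B6:  IN={a@B0, a@B6, b@B3, b@B5, c@B5, c@B6}  OUT={a@B6, b@B3, b@B5, c@B6}
  B7:  IN={a@B6, b@B3, b@B5, c@B6}  OUT={a@B6, b@B7, c@B6}
  B8:  IN={a@B6, b@B7, c@B6}  OUT={a@B8, b@B7, c@B6}

Merge at B1: IN[B1] = OUT[B0] = {a@B0, b@B0}
Applying B1's transfer function to that IN value gives OUT[B1] (row B1 above).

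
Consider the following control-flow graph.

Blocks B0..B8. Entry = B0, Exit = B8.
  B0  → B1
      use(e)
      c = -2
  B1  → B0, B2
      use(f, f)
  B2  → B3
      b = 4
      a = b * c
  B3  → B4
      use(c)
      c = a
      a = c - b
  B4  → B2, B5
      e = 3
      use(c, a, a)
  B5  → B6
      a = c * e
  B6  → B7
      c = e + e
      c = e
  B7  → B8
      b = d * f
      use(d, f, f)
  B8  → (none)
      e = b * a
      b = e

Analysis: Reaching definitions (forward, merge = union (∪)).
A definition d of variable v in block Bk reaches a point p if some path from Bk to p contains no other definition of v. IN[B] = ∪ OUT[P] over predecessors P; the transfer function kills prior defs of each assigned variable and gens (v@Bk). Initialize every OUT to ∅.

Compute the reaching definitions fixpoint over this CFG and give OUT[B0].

Fixpoint table:
  B0:   IN={c@B0}   OUT={c@B0}
  B1:   IN={c@B0}   OUT={c@B0}
  B2:   IN={a@B3, b@B2, c@B0, c@B3, e@B4}   OUT={a@B2, b@B2, c@B0, c@B3, e@B4}
  B3:   IN={a@B2, b@B2, c@B0, c@B3, e@B4}   OUT={a@B3, b@B2, c@B3, e@B4}
  B4:   IN={a@B3, b@B2, c@B3, e@B4}   OUT={a@B3, b@B2, c@B3, e@B4}
  B5:   IN={a@B3, b@B2, c@B3, e@B4}   OUT={a@B5, b@B2, c@B3, e@B4}
  B6:   IN={a@B5, b@B2, c@B3, e@B4}   OUT={a@B5, b@B2, c@B6, e@B4}
  B7:   IN={a@B5, b@B2, c@B6, e@B4}   OUT={a@B5, b@B7, c@B6, e@B4}
  B8:   IN={a@B5, b@B7, c@B6, e@B4}   OUT={a@B5, b@B8, c@B6, e@B8}

Merge at B0 (entry node, so the boundary value {} is joined with the incoming edge(s)): IN[B0] = {} ⊔ OUT[B1] = {c@B0}
Applying B0's transfer function to that IN value gives OUT[B0] (row B0 above).

Answer: {c@B0}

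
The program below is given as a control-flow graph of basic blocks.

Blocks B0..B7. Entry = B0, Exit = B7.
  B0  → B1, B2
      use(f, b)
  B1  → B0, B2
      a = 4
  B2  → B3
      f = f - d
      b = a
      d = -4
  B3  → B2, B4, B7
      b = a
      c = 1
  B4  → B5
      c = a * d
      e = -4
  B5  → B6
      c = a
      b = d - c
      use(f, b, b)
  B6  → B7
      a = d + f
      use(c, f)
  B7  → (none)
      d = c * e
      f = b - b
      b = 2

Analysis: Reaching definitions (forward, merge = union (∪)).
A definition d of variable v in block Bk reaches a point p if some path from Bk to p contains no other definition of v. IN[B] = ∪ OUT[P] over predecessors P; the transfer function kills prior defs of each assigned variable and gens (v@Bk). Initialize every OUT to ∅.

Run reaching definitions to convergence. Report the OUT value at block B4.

Answer: {a@B1, b@B3, c@B4, d@B2, e@B4, f@B2}

Working:
Per-block solution:
  B0: | IN={a@B1} | OUT={a@B1}
  B1: | IN={a@B1} | OUT={a@B1}
  B2: | IN={a@B1, b@B3, c@B3, d@B2, f@B2} | OUT={a@B1, b@B2, c@B3, d@B2, f@B2}
  B3: | IN={a@B1, b@B2, c@B3, d@B2, f@B2} | OUT={a@B1, b@B3, c@B3, d@B2, f@B2}
  B4: | IN={a@B1, b@B3, c@B3, d@B2, f@B2} | OUT={a@B1, b@B3, c@B4, d@B2, e@B4, f@B2}
  B5: | IN={a@B1, b@B3, c@B4, d@B2, e@B4, f@B2} | OUT={a@B1, b@B5, c@B5, d@B2, e@B4, f@B2}
  B6: | IN={a@B1, b@B5, c@B5, d@B2, e@B4, f@B2} | OUT={a@B6, b@B5, c@B5, d@B2, e@B4, f@B2}
  B7: | IN={a@B1, a@B6, b@B3, b@B5, c@B3, c@B5, d@B2, e@B4, f@B2} | OUT={a@B1, a@B6, b@B7, c@B3, c@B5, d@B7, e@B4, f@B7}

Merge at B4: IN[B4] = OUT[B3] = {a@B1, b@B3, c@B3, d@B2, f@B2}
Applying B4's transfer function to that IN value gives OUT[B4] (row B4 above).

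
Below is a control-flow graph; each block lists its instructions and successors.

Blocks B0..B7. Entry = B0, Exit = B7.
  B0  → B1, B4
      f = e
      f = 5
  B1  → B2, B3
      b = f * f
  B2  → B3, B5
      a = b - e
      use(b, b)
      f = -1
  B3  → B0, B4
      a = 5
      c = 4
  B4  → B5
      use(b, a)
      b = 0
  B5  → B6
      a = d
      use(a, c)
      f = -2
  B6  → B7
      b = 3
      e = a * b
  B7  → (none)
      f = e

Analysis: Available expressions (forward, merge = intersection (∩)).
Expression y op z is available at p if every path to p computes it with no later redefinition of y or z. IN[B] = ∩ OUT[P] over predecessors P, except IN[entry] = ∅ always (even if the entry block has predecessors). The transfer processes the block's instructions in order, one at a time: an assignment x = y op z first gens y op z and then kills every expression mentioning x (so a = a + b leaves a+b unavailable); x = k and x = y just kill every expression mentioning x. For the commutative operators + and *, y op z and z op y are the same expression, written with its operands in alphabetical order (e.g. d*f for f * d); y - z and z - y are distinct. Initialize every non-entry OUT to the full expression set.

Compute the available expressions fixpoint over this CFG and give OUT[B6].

Answer: {a*b}

Working:
Fixpoint table:
  B0:   IN={}   OUT={}
  B1:   IN={}   OUT={f*f}
  B2:   IN={f*f}   OUT={b-e}
  B3:   IN={}   OUT={}
  B4:   IN={}   OUT={}
  B5:   IN={}   OUT={}
  B6:   IN={}   OUT={a*b}
  B7:   IN={a*b}   OUT={a*b}

Merge at B6: IN[B6] = OUT[B5] = {}
Applying B6's transfer function to that IN value gives OUT[B6] (row B6 above).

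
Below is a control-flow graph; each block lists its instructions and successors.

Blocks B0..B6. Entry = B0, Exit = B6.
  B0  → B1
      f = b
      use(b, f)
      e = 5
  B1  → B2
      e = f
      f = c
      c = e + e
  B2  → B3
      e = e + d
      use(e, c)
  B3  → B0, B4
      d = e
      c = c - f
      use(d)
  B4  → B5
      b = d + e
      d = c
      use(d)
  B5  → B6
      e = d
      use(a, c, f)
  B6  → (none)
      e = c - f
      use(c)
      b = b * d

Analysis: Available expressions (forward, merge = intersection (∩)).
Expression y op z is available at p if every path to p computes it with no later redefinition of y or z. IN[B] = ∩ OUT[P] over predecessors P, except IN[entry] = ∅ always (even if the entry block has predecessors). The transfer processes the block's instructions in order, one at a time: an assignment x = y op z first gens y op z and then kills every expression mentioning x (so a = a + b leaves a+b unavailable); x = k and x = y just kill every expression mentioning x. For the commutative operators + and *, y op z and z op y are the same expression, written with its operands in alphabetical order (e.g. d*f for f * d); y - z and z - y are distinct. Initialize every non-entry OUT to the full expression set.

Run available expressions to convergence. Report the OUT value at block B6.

Answer: {c-f}

Working:
Converged values:
  B0: | IN={} | OUT={}
  B1: | IN={} | OUT={e+e}
  B2: | IN={e+e} | OUT={}
  B3: | IN={} | OUT={}
  B4: | IN={} | OUT={}
  B5: | IN={} | OUT={}
  B6: | IN={} | OUT={c-f}

Merge at B6: IN[B6] = OUT[B5] = {}
Applying B6's transfer function to that IN value gives OUT[B6] (row B6 above).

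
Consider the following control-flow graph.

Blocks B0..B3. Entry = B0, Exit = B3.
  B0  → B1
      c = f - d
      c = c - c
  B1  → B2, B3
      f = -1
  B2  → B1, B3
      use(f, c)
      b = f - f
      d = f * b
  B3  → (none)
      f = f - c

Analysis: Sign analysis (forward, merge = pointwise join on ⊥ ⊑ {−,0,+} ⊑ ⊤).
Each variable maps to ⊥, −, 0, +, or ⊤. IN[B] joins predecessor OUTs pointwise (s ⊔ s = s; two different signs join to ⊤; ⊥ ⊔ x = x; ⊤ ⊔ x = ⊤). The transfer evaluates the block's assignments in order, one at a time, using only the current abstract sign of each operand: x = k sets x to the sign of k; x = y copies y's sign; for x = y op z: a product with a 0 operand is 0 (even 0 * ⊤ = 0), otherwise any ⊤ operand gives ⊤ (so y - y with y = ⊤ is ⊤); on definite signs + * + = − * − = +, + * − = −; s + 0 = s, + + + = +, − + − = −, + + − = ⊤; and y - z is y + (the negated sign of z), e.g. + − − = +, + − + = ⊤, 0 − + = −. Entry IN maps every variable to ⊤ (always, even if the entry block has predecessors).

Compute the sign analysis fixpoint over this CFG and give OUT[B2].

Answer: {a: ⊤, b: ⊤, c: ⊤, d: ⊤, e: ⊤, f: -}

Working:
Converged values:
  B0:   IN=(all ⊤)   OUT=(all ⊤)
  B1:   IN=(all ⊤)   OUT={f:-; rest ⊤}
  B2:   IN={f:-; rest ⊤}   OUT={f:-; rest ⊤}
  B3:   IN={f:-; rest ⊤}   OUT=(all ⊤)

Merge at B2: IN[B2] = OUT[B1] = {a: ⊤, b: ⊤, c: ⊤, d: ⊤, e: ⊤, f: -}
Applying B2's transfer function to that IN value gives OUT[B2] (row B2 above).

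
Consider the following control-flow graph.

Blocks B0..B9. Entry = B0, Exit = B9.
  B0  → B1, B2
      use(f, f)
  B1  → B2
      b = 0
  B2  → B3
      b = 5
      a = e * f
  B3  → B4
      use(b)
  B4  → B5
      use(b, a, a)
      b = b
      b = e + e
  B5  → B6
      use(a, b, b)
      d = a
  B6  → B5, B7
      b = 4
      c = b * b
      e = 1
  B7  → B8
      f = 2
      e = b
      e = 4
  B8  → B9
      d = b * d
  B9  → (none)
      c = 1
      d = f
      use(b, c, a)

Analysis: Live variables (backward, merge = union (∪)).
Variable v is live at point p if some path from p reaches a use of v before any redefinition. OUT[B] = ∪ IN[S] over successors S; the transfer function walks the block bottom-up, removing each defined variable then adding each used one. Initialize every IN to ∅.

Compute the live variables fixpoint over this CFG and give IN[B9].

Answer: {a, b, f}

Derivation:
Converged values:
  B0:  IN={e, f}  OUT={e, f}
  B1:  IN={e, f}  OUT={e, f}
  B2:  IN={e, f}  OUT={a, b, e}
  B3:  IN={a, b, e}  OUT={a, b, e}
  B4:  IN={a, b, e}  OUT={a, b}
  B5:  IN={a, b}  OUT={a, d}
  B6:  IN={a, d}  OUT={a, b, d}
  B7:  IN={a, b, d}  OUT={a, b, d, f}
  B8:  IN={a, b, d, f}  OUT={a, b, f}
  B9:  IN={a, b, f}  OUT={}

B9 is the boundary node: OUT[B9] = {}
Applying B9's transfer function to that OUT value gives IN[B9] (row B9 above).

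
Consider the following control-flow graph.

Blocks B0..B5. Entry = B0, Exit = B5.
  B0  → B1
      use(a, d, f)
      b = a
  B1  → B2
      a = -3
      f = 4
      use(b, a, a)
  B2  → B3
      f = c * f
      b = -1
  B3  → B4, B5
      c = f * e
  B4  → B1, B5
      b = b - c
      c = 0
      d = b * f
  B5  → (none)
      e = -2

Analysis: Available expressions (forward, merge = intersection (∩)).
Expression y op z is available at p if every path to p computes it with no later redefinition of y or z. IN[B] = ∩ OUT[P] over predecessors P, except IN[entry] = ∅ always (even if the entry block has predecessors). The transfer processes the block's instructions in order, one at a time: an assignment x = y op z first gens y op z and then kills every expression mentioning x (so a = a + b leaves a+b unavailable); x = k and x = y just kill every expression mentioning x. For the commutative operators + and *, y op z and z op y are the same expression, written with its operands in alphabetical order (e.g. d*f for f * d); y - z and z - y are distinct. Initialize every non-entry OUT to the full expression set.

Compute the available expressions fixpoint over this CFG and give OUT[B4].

Answer: {b*f, e*f}

Trace:
Converged values:
  B0:   IN={}   OUT={}
  B1:   IN={}   OUT={}
  B2:   IN={}   OUT={}
  B3:   IN={}   OUT={e*f}
  B4:   IN={e*f}   OUT={b*f, e*f}
  B5:   IN={e*f}   OUT={}

Merge at B4: IN[B4] = OUT[B3] = {e*f}
Applying B4's transfer function to that IN value gives OUT[B4] (row B4 above).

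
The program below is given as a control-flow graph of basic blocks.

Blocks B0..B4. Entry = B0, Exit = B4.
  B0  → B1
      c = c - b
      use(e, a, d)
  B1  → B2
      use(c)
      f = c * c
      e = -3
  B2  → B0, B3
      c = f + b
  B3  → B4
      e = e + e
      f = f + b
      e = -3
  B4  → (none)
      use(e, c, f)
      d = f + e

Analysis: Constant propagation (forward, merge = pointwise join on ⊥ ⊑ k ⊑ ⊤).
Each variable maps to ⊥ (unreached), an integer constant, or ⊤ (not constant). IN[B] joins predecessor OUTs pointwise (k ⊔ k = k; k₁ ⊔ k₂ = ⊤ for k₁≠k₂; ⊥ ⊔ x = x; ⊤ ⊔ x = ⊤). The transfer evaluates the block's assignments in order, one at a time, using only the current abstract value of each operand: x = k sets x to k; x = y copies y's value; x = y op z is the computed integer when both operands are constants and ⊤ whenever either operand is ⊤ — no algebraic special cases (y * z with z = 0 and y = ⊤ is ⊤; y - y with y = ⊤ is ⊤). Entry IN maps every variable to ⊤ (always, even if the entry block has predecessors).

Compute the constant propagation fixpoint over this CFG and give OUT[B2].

Answer: {a: ⊤, b: ⊤, c: ⊤, d: ⊤, e: -3, f: ⊤}

Trace:
Per-block solution:
  B0:   IN=(all ⊤)   OUT=(all ⊤)
  B1:   IN=(all ⊤)   OUT={e:-3; rest ⊤}
  B2:   IN={e:-3; rest ⊤}   OUT={e:-3; rest ⊤}
  B3:   IN={e:-3; rest ⊤}   OUT={e:-3; rest ⊤}
  B4:   IN={e:-3; rest ⊤}   OUT={e:-3; rest ⊤}

Merge at B2: IN[B2] = OUT[B1] = {a: ⊤, b: ⊤, c: ⊤, d: ⊤, e: -3, f: ⊤}
Applying B2's transfer function to that IN value gives OUT[B2] (row B2 above).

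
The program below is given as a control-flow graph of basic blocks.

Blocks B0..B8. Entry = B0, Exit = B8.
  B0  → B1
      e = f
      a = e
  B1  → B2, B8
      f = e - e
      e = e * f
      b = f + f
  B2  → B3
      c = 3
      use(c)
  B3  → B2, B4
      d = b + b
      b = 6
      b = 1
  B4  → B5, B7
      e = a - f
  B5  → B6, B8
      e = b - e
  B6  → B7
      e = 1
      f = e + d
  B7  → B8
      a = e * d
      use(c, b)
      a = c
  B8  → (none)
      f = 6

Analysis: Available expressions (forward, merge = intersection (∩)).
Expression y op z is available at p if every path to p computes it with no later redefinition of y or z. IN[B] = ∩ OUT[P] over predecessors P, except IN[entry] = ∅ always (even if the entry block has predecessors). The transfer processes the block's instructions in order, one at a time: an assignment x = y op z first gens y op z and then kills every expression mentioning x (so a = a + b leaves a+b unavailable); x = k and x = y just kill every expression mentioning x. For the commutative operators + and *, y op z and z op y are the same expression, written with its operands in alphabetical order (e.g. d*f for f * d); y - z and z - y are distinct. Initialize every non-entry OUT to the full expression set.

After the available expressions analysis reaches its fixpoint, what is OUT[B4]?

Answer: {a-f, f+f}

Working:
Fixpoint table:
  B0: | IN={} | OUT={}
  B1: | IN={} | OUT={f+f}
  B2: | IN={f+f} | OUT={f+f}
  B3: | IN={f+f} | OUT={f+f}
  B4: | IN={f+f} | OUT={a-f, f+f}
  B5: | IN={a-f, f+f} | OUT={a-f, f+f}
  B6: | IN={a-f, f+f} | OUT={d+e}
  B7: | IN={} | OUT={d*e}
  B8: | IN={} | OUT={}

Merge at B4: IN[B4] = OUT[B3] = {f+f}
Applying B4's transfer function to that IN value gives OUT[B4] (row B4 above).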